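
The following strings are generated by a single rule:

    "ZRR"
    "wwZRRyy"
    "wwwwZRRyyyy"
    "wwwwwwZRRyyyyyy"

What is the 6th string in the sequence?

s(k+1) = ww·s(k)·yy, so each term gains ww as a prefix and yy as a suffix.
From wwwwwwZRRyyyyyy, 2 further steps: wwwwwwZRRyyyyyy → wwwwwwwwZRRyyyyyyyy → (answer).

wwwwwwwwwwZRRyyyyyyyyyy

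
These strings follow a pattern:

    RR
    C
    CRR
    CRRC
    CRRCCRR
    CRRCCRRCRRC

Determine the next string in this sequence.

CRRCCRRCRRCCRRCCRR

From term 3 onward, concatenate the last term with the second-to-last: C·RR = CRR, CRR·C = CRRC, …
So term 7 is CRRCCRRCRRC·CRRCCRR.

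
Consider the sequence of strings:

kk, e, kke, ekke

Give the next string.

kkeekke

Each term (from the third on) is the two preceding terms concatenated in order: term 3 = kk·e = kke.
The next term joins kke and ekke.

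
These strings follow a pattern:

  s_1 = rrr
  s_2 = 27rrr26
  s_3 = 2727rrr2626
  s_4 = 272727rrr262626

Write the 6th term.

2727272727rrr2626262626

Each term wraps the previous one in 27 on the left and 26 on the right.
From 272727rrr262626, 2 further steps: 272727rrr262626 → 27272727rrr26262626 → (answer).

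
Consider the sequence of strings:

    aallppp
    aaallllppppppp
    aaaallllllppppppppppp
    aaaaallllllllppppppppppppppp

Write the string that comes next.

Reading off run lengths: a runs 2, 3, 4, 5; l runs 2, 4, 6, 8; p runs 3, 7, 11, 15 — each is linear in n (n = 1, 2, …).
At n = 5 the blocks have lengths 6, 10, 19.

aaaaaallllllllllppppppppppppppppppp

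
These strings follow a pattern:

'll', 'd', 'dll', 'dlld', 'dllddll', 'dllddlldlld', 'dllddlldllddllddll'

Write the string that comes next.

Each term (from the third on) is the previous term followed by the one before it: term 3 = d·ll = dll.
The next term joins dllddlldllddllddll and dllddlldlld.

dllddlldllddllddlldllddlldlld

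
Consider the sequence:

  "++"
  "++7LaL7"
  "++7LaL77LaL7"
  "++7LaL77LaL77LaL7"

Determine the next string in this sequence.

Each term is the previous one with 7LaL7 appended.
So the next term is ++7LaL77LaL77LaL7·7LaL7.

++7LaL77LaL77LaL77LaL7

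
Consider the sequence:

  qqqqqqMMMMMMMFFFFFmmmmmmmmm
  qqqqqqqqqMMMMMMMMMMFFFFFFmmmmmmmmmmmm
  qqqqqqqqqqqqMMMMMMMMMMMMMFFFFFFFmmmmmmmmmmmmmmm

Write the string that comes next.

qqqqqqqqqqqqqqqMMMMMMMMMMMMMMMMFFFFFFFFmmmmmmmmmmmmmmmmmm

Term n consists of 3n q's, followed by 3n+1 M's, followed by n+3 F's, followed by 3n+3 m's, where the shown terms are n = 2, 3, 4.
Setting n = 5 gives 15, 16, 8, 18 characters in each block.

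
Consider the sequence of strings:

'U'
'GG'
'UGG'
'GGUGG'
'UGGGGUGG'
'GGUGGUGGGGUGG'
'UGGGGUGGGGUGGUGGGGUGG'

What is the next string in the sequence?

GGUGGUGGGGUGGUGGGGUGGGGUGGUGGGGUGG

Each term (from the third on) is the two preceding terms concatenated in order: term 3 = U·GG = UGG.
Continuing: GGUGGUGGGGUGG · UGGGGUGGGGUGGUGGGGUGG gives term 8.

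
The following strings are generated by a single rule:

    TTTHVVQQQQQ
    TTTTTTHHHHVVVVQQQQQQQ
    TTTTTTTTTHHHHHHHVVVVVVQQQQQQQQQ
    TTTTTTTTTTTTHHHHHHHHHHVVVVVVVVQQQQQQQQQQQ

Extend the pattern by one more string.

TTTTTTTTTTTTTTTHHHHHHHHHHHHHVVVVVVVVVVQQQQQQQQQQQQQ

Term n consists of 3n T's, followed by 3n-2 H's, followed by 2n V's, followed by 2n+3 Q's (n = 1, 2, …).
Setting n = 5 gives 15, 13, 10, 13 characters in each block.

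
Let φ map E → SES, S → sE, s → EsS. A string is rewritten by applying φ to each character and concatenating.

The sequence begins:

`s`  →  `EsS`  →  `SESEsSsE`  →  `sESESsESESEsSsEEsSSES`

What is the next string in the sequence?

EsSSESsESESsEEsSSESsESESsESESEsSsEEsSSESSESEsSsEsESESsE

Applying the rule to each of the 21 symbols of sESESsESESEsSsEEsSSES gives the pieces EsS SES sE SES sE EsS SES sE SES sE SES EsS sE EsS SES SES EsS sE sE SES sE, which concatenate to the answer.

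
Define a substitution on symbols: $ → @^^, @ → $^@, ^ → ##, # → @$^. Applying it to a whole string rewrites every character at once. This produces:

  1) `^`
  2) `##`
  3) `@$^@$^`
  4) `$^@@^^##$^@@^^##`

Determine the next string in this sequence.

Applying the rule to each of the 16 symbols of $^@@^^##$^@@^^## gives the pieces @^^ ## $^@ $^@ ## ## @$^ @$^ @^^ ## $^@ $^@ ## ## @$^ @$^, which concatenate to the answer.

@^^##$^@$^@####@$^@$^@^^##$^@$^@####@$^@$^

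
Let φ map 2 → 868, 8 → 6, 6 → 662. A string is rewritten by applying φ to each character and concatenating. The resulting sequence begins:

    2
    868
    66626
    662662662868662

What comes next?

66266286866266286866266286866626662662868

φ(662662662868662) expands symbol-by-symbol to 662 662 868 662 662 868 662 662 868 6 662 6 662 662 868; joining the 15 pieces gives the next term.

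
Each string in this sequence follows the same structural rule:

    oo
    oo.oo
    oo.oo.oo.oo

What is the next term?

oo.oo.oo.oo.oo.oo.oo.oo

Each string is two copies of the previous one joined by '.'.
So the next term is two copies of oo.oo.oo.oo with '.' between the halves.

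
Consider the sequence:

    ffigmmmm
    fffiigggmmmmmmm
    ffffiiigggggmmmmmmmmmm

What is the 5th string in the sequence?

ffffffiiiiigggggggggmmmmmmmmmmmmmmmm

Reading off run lengths: f runs 2, 3, 4; i runs 1, 2, 3; g runs 1, 3, 5; m runs 4, 7, 10 — each is linear in n (n = 1, 2, …).
At n = 5 the blocks have lengths 6, 5, 9, 16.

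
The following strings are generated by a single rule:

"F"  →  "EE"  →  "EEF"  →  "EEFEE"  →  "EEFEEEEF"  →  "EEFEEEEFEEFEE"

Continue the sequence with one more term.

This is a Fibonacci-style word recurrence s(k) = s(k−1)·s(k−2): e.g. EE·F = EEF.
So term 7 is EEFEEEEFEEFEE·EEFEEEEF.

EEFEEEEFEEFEEEEFEEEEF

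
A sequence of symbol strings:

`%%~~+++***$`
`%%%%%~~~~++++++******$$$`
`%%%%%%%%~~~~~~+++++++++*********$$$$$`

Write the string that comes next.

%%%%%%%%%%%~~~~~~~~++++++++++++************$$$$$$$

The n-th term is 3n-1 %'s then 2n ~'s then 3n +'s then 3n *'s then 2n-1 $'s (n = 1, 2, …).
Setting n = 4 gives 11, 8, 12, 12, 7 characters in each block.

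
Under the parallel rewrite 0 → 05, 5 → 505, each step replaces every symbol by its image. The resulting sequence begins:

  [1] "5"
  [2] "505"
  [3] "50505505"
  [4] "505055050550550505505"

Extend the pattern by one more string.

5050550505505505055050550550505505505055050550550505505

φ(505055050550550505505) expands symbol-by-symbol to 505 05 505 05 505 505 05 505 05 505 505 05 505 505 05 505 05 505 505 05 505; joining the 21 pieces gives the next term.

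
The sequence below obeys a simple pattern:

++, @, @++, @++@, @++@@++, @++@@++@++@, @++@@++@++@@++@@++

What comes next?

From term 3 onward, concatenate the last term with the second-to-last: @·++ = @++, @++·@ = @++@, …
The next term joins @++@@++@++@@++@@++ and @++@@++@++@.

@++@@++@++@@++@@++@++@@++@++@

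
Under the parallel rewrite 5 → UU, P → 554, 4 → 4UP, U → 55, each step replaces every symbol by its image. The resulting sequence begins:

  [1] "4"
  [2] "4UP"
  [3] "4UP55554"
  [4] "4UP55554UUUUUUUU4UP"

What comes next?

4UP55554UUUUUUUU4UP55555555555555554UP55554

Replace each of the 19 characters of 4UP55554UUUUUUUU4UP in place — 4UP 55 554 UU UU UU UU 4UP 55 55 55 55 55 55 55 55 4UP 55 554 — and concatenate.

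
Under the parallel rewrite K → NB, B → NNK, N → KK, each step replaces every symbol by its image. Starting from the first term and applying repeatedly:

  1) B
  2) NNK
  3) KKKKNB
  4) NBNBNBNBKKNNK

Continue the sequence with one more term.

Rewriting the 13 symbols of NBNBNBNBKKNNK one by one yields KK NNK KK NNK KK NNK KK NNK NB NB KK KK NB; concatenated:

KKNNKKKNNKKKNNKKKNNKNBNBKKKKNB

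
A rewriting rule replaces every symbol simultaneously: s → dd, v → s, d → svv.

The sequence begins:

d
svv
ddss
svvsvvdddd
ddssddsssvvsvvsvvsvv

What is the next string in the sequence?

Applying the rule to each of the 20 symbols of ddssddsssvvsvvsvvsvv gives the pieces svv svv dd dd svv svv dd dd dd s s dd s s dd s s dd s s, which concatenate to the answer.

svvsvvddddsvvsvvddddddssddssddssddss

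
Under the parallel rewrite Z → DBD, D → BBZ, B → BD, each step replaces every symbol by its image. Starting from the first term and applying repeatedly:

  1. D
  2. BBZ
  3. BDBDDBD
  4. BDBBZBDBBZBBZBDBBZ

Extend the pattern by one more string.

BDBBZBDBDDBDBDBBZBDBDDBDBDBDDBDBDBBZBDBDDBD

φ(BDBBZBDBBZBBZBDBBZ) expands symbol-by-symbol to BD BBZ BD BD DBD BD BBZ BD BD DBD BD BD DBD BD BBZ BD BD DBD; joining the 18 pieces gives the next term.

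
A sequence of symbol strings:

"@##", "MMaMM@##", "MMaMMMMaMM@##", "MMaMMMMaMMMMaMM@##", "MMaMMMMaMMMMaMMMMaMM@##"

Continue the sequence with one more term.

MMaMMMMaMMMMaMMMMaMMMMaMM@##

The strings grow by a fixed prefix MMaMM each time.
One more step from MMaMMMMaMMMMaMMMMaMM@## gives the answer.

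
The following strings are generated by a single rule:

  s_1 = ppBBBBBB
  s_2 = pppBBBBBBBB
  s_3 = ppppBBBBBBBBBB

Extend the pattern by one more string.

pppppBBBBBBBBBBBB

The n-th term is n-1 p's then 2n B's, where the shown terms are n = 3, 4, 5.
For the next term, n = 6, so the run lengths are 5, 12.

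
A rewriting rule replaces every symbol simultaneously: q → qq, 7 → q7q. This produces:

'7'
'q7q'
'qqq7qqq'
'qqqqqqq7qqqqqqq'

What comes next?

qqqqqqqqqqqqqqq7qqqqqqqqqqqqqqq

Applying the rule to each of the 15 symbols of qqqqqqq7qqqqqqq gives the pieces qq qq qq qq qq qq qq q7q qq qq qq qq qq qq qq, which concatenate to the answer.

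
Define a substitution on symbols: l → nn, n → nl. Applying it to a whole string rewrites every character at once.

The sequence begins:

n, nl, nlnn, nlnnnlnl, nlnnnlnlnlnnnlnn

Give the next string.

nlnnnlnlnlnnnlnnnlnnnlnlnlnnnlnl

Applying the rule to each of the 16 symbols of nlnnnlnlnlnnnlnn gives the pieces nl nn nl nl nl nn nl nn nl nn nl nl nl nn nl nl, which concatenate to the answer.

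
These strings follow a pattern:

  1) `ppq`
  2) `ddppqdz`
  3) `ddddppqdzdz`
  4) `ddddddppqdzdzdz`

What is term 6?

ddddddddddppqdzdzdzdzdz

s(k+1) = dd·s(k)·dz, so each term gains dd as a prefix and dz as a suffix.
From ddddddppqdzdzdz, 2 further steps: ddddddppqdzdzdz → ddddddddppqdzdzdzdz → (answer).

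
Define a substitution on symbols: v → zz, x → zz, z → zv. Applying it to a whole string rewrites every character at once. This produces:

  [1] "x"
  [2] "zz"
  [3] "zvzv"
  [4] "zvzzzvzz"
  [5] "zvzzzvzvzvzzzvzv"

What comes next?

Applying the rule to each of the 16 symbols of zvzzzvzvzvzzzvzv gives the pieces zv zz zv zv zv zz zv zz zv zz zv zv zv zz zv zz, which concatenate to the answer.

zvzzzvzvzvzzzvzzzvzzzvzvzvzzzvzz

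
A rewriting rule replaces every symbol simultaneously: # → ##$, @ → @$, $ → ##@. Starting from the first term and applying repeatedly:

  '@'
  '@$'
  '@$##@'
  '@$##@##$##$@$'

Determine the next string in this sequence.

Replace each of the 13 characters of @$##@##$##$@$ in place — @$ ##@ ##$ ##$ @$ ##$ ##$ ##@ ##$ ##$ ##@ @$ ##@ — and concatenate.

@$##@##$##$@$##$##$##@##$##$##@@$##@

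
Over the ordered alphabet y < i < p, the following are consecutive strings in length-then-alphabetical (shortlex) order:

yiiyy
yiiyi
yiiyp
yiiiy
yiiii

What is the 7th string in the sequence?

Continuing the enumeration 2 steps past yiiii: yiiii → yiiip → (answer).

yiipy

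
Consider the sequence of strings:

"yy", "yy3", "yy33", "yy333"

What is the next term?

yy3333

Each term is the previous one with 3 appended.
One more step from yy333 gives the answer.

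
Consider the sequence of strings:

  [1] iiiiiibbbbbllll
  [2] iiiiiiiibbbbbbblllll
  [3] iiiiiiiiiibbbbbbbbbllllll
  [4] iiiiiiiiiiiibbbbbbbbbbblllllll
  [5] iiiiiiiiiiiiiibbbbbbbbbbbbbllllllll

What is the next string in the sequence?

Each string has the form i^{2n+2} b^{2n+1} l^{n+2}, where the shown terms are n = 2, 3, 4, 5, 6.
For the next term, n = 7, so the run lengths are 16, 15, 9.

iiiiiiiiiiiiiiiibbbbbbbbbbbbbbblllllllll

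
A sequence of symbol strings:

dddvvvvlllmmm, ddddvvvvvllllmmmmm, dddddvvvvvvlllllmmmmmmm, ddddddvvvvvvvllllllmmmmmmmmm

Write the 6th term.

Reading off run lengths: d runs 3, 4, 5, 6; v runs 4, 5, 6, 7; l runs 3, 4, 5, 6; m runs 3, 5, 7, 9 — each is linear in n, where the shown terms are n = 2, 3, 4, 5.
Setting n = 7 gives 8, 9, 8, 13 characters in each block.

ddddddddvvvvvvvvvllllllllmmmmmmmmmmmmm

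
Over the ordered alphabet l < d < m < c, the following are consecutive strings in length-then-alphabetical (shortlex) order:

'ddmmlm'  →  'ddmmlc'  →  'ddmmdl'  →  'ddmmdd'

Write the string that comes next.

The successor of ddmmdd increments the rightmost position that isn't already c and resets every position after it to l.

ddmmdm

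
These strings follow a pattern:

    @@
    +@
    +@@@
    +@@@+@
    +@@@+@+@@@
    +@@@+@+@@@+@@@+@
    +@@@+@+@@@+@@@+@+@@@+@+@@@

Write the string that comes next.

Each term (from the third on) is the previous term followed by the one before it: term 3 = +@·@@ = +@@@.
The next term joins +@@@+@+@@@+@@@+@+@@@+@+@@@ and +@@@+@+@@@+@@@+@.

+@@@+@+@@@+@@@+@+@@@+@+@@@+@@@+@+@@@+@@@+@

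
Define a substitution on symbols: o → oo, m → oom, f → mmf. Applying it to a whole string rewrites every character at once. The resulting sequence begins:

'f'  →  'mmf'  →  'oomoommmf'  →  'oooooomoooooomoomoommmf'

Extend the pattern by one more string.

oooooooooooooomoooooooooooooomoooooomoooooomoomoommmf

Applying the rule to each of the 23 symbols of oooooomoooooomoomoommmf gives the pieces oo oo oo oo oo oo oom oo oo oo oo oo oo oom oo oo oom oo oo oom oom oom mmf, which concatenate to the answer.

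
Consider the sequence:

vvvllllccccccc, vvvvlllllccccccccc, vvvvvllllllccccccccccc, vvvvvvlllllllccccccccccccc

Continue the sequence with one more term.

vvvvvvvllllllllccccccccccccccc

Term n consists of n v's, followed by n+1 l's, followed by 2n+1 c's, where the shown terms are n = 3, 4, 5, 6.
At n = 7 the blocks have lengths 7, 8, 15.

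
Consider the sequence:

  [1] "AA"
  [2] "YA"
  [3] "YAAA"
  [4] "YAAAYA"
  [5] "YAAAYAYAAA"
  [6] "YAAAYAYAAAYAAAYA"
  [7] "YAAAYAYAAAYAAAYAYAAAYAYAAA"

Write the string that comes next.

This is a Fibonacci-style word recurrence s(k) = s(k−1)·s(k−2): e.g. YA·AA = YAAA.
Continuing: YAAAYAYAAAYAAAYAYAAAYAYAAA · YAAAYAYAAAYAAAYA gives term 8.

YAAAYAYAAAYAAAYAYAAAYAYAAAYAAAYAYAAAYAAAYA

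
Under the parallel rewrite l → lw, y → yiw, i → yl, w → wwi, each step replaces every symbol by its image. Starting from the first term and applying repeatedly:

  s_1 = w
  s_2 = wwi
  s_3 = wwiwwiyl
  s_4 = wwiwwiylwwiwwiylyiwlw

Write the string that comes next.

Rewriting the 21 symbols of wwiwwiylwwiwwiylyiwlw one by one yields wwi wwi yl wwi wwi yl yiw lw wwi wwi yl wwi wwi yl yiw lw yiw yl wwi lw wwi; concatenated:

wwiwwiylwwiwwiylyiwlwwwiwwiylwwiwwiylyiwlwyiwylwwilwwwi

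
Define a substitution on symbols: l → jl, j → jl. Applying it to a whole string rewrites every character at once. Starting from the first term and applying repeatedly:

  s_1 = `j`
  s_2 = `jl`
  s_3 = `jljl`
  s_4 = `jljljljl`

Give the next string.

Expanding jljljljl: j→jl, l→jl, j→jl, l→jl, j→jl, l→jl, j→jl, l→jl. Concatenated: jl jl jl jl jl jl jl jl.

jljljljljljljljl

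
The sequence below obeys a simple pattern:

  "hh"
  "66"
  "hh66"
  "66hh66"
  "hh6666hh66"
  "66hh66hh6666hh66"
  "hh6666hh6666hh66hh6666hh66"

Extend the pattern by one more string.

This is a Fibonacci-style word recurrence s(k) = s(k−2)·s(k−1): e.g. hh·66 = hh66.
The next term joins 66hh66hh6666hh66 and hh6666hh6666hh66hh6666hh66.

66hh66hh6666hh66hh6666hh6666hh66hh6666hh66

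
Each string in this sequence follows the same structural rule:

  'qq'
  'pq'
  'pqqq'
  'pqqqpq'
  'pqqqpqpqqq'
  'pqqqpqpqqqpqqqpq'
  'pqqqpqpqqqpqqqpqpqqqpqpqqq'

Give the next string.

Each term (from the third on) is the previous term followed by the one before it: term 3 = pq·qq = pqqq.
So term 8 is pqqqpqpqqqpqqqpqpqqqpqpqqq·pqqqpqpqqqpqqqpq.

pqqqpqpqqqpqqqpqpqqqpqpqqqpqqqpqpqqqpqqqpq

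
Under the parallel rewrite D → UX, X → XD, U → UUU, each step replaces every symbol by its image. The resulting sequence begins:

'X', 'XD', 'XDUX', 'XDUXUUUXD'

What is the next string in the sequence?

XDUXUUUXDUUUUUUUUUXDUX

Apply φ to XDUXUUUXD symbol by symbol: X→XD, D→UX, U→UUU, X→XD, U→UUU, U→UUU, U→UUU, X→XD, D→UX; joined: XD UX UUU XD UUU UUU UUU XD UX.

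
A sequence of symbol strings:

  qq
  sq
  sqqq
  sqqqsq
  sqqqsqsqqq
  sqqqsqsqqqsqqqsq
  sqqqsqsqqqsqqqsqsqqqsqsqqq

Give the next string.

Each term (from the third on) is the previous term followed by the one before it: term 3 = sq·qq = sqqq.
So term 8 is sqqqsqsqqqsqqqsqsqqqsqsqqq·sqqqsqsqqqsqqqsq.

sqqqsqsqqqsqqqsqsqqqsqsqqqsqqqsqsqqqsqqqsq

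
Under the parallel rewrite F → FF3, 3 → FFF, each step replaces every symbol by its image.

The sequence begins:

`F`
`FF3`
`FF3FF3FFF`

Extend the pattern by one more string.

FF3FF3FFFFF3FF3FFFFF3FF3FF3

Expanding FF3FF3FFF: F→FF3, F→FF3, 3→FFF, F→FF3, F→FF3, 3→FFF, F→FF3, F→FF3, F→FF3. Concatenated: FF3 FF3 FFF FF3 FF3 FFF FF3 FF3 FF3.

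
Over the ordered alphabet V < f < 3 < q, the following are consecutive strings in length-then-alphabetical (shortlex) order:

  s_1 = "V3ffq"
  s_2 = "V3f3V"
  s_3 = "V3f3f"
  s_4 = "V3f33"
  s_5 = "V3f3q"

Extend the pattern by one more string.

V3fqV

Treat V3f3q as a base-4 numeral over the given alphabet and add one, carrying through any trailing q's.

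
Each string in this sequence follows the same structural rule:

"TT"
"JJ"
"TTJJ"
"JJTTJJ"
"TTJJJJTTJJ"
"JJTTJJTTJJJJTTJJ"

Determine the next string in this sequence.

TTJJJJTTJJJJTTJJTTJJJJTTJJ

This is a Fibonacci-style word recurrence s(k) = s(k−2)·s(k−1): e.g. TT·JJ = TTJJ.
So term 7 is TTJJJJTTJJ·JJTTJJTTJJJJTTJJ.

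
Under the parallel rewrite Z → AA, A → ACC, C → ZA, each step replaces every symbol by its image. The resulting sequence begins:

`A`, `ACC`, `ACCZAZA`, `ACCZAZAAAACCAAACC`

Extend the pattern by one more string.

Replace each of the 17 characters of ACCZAZAAAACCAAACC in place — ACC ZA ZA AA ACC AA ACC ACC ACC ACC ZA ZA ACC ACC ACC ZA ZA — and concatenate.

ACCZAZAAAACCAAACCACCACCACCZAZAACCACCACCZAZA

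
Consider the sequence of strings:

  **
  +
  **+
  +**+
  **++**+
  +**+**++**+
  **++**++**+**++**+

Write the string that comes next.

+**+**++**+**++**++**+**++**+

Each term (from the third on) is the two preceding terms concatenated in order: term 3 = **·+ = **+.
The next term joins +**+**++**+ and **++**++**+**++**+.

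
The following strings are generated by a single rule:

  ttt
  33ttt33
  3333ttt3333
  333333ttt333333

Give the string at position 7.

Each term wraps the previous one in 33 on the left and 33 on the right.
From 333333ttt333333, 3 further steps: 333333ttt333333 → 33333333ttt33333333 → 3333333333ttt3333333333 → (answer).

333333333333ttt333333333333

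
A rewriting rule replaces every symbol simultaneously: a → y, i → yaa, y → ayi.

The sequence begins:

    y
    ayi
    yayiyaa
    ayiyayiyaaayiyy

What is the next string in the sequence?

yayiyaaayiyayiyaaayiyyyayiyaaayiayi

φ(ayiyayiyaaayiyy) expands symbol-by-symbol to y ayi yaa ayi y ayi yaa ayi y y y ayi yaa ayi ayi; joining the 15 pieces gives the next term.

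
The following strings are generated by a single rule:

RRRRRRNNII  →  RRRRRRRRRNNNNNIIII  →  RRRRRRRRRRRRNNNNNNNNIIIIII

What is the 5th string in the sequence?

RRRRRRRRRRRRRRRRRRNNNNNNNNNNNNNNIIIIIIIIII

Term n consists of 3n+3 R's, followed by 3n-1 N's, followed by 2n I's (n = 1, 2, …).
For term 5, n = 5, so the run lengths are 18, 14, 10.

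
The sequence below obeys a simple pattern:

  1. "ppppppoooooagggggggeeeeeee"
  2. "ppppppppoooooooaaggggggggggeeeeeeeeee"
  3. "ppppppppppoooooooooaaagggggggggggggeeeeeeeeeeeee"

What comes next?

ppppppppppppoooooooooooaaaaggggggggggggggggeeeeeeeeeeeeeeee

Term n consists of 2n p's, followed by 2n-1 o's, followed by n-2 a's, followed by 3n-2 g's, followed by 3n-2 e's, where the shown terms are n = 3, 4, 5.
At n = 6 the blocks have lengths 12, 11, 4, 16, 16.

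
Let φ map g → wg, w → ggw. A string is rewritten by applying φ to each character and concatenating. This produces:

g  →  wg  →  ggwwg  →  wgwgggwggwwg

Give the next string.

ggwwgggwwgwgwgggwwgwgggwggwwg

Apply φ to wgwgggwggwwg symbol by symbol: w→ggw, g→wg, w→ggw, g→wg, g→wg, g→wg, w→ggw, g→wg, g→wg, w→ggw, w→ggw, g→wg; joined: ggw wg ggw wg wg wg ggw wg wg ggw ggw wg.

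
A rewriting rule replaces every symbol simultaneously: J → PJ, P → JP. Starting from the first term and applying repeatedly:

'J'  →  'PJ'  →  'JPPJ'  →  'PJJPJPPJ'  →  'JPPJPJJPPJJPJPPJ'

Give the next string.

PJJPJPPJJPPJPJJPJPPJPJJPPJJPJPPJ

Applying the rule to each of the 16 symbols of JPPJPJJPPJJPJPPJ gives the pieces PJ JP JP PJ JP PJ PJ JP JP PJ PJ JP PJ JP JP PJ, which concatenate to the answer.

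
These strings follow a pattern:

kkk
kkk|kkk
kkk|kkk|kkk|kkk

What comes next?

kkk|kkk|kkk|kkk|kkk|kkk|kkk|kkk

Every step duplicates the string with '|' between the halves.
One more doubling of kkk|kkk|kkk|kkk gives the answer.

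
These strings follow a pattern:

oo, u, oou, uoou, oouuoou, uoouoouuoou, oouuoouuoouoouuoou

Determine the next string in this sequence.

uoouoouuoouoouuoouuoouoouuoou

From term 3 onward, concatenate the second-to-last term with the last: oo·u = oou, u·oou = uoou, …
The next term joins uoouoouuoou and oouuoouuoouoouuoou.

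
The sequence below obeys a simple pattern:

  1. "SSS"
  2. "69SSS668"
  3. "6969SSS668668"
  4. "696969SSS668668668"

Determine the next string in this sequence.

69696969SSS668668668668

Every step adds 69 to the front and 668 to the end of the previous string.
One more step from 696969SSS668668668 gives the answer.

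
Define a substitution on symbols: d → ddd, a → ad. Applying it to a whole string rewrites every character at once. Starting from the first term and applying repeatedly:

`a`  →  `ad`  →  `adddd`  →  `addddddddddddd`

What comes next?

Rewriting the 14 symbols of addddddddddddd one by one yields ad ddd ddd ddd ddd ddd ddd ddd ddd ddd ddd ddd ddd ddd; concatenated:

adddddddddddddddddddddddddddddddddddddddd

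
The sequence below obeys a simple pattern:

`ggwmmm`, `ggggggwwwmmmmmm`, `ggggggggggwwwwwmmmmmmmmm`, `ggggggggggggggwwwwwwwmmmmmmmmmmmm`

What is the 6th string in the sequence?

ggggggggggggggggggggggwwwwwwwwwwwmmmmmmmmmmmmmmmmmm

Reading off run lengths: g runs 2, 6, 10, 14; w runs 1, 3, 5, 7; m runs 3, 6, 9, 12 — each is linear in n (n = 1, 2, …).
At n = 6 the blocks have lengths 22, 11, 18.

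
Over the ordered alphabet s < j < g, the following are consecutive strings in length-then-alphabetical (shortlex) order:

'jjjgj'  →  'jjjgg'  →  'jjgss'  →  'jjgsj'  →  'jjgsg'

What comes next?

jjgjs

The successor of jjgsg increments the rightmost position that isn't already g and resets every position after it to s.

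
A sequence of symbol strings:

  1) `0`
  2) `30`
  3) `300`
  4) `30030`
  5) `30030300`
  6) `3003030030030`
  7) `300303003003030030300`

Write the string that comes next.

3003030030030300303003003030030030

Each term (from the third on) is the previous term followed by the one before it: term 3 = 30·0 = 300.
So term 8 is 300303003003030030300·3003030030030.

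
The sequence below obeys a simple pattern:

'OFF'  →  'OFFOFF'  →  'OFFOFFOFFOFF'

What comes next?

Every step duplicates the string.
Doubling OFFOFFOFFOFF:

OFFOFFOFFOFFOFFOFFOFFOFF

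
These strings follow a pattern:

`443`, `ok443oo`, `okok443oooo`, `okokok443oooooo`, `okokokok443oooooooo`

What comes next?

Each term wraps the previous one in ok on the left and oo on the right.
Applying this once more to okokokok443oooooooo:

okokokokok443oooooooooo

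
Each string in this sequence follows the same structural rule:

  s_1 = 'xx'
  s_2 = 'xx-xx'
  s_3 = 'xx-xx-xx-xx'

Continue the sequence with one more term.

xx-xx-xx-xx-xx-xx-xx-xx

s(k+1) = s(k)·-·s(k) — each term doubles the last with '-' between the halves.
One more doubling of xx-xx-xx-xx gives the answer.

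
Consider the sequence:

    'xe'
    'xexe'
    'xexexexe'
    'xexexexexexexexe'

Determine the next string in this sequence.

Every step duplicates the string.
So the next term is two copies of xexexexexexexexe.

xexexexexexexexexexexexexexexexe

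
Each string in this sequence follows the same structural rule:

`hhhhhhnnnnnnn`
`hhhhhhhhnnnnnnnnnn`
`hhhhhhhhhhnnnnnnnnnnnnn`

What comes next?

Reading off run lengths: h runs 6, 8, 10; n runs 7, 10, 13 — each is linear in n, where the shown terms are n = 2, 3, 4.
For the next term, n = 5, so the run lengths are 12, 16.

hhhhhhhhhhhhnnnnnnnnnnnnnnnn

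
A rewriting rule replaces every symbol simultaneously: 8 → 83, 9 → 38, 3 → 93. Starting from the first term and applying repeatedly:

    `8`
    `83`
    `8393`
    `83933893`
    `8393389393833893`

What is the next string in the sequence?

Rewriting the 16 symbols of 8393389393833893 one by one yields 83 93 38 93 93 83 38 93 38 93 83 93 93 83 38 93; concatenated:

83933893938338933893839393833893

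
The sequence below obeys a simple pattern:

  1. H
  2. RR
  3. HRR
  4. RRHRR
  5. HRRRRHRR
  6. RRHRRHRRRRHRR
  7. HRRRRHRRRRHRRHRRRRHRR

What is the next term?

RRHRRHRRRRHRRHRRRRHRRRRHRRHRRRRHRR

Each term (from the third on) is the two preceding terms concatenated in order: term 3 = H·RR = HRR.
So term 8 is RRHRRHRRRRHRR·HRRRRHRRRRHRRHRRRRHRR.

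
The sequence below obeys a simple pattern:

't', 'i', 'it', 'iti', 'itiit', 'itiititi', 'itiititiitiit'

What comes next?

Each term (from the third on) is the previous term followed by the one before it: term 3 = i·t = it.
Continuing: itiititiitiit · itiititi gives term 8.

itiititiitiititiititi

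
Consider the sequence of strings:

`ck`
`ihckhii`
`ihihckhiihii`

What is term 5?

ihihihihckhiihiihiihii

Each term wraps the previous one in ih on the left and hii on the right.
From ihihckhiihii, 2 further steps: ihihckhiihii → ihihihckhiihiihii → (answer).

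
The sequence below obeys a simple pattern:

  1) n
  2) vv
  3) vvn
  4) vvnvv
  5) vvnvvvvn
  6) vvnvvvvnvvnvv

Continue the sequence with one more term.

Each term (from the third on) is the previous term followed by the one before it: term 3 = vv·n = vvn.
Continuing: vvnvvvvnvvnvv · vvnvvvvn gives term 7.

vvnvvvvnvvnvvvvnvvvvn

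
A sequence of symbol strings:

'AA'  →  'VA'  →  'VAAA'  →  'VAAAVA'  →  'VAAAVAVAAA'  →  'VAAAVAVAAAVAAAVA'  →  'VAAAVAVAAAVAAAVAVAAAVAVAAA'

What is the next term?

VAAAVAVAAAVAAAVAVAAAVAVAAAVAAAVAVAAAVAAAVA

From term 3 onward, concatenate the last term with the second-to-last: VA·AA = VAAA, VAAA·VA = VAAAVA, …
The next term joins VAAAVAVAAAVAAAVAVAAAVAVAAA and VAAAVAVAAAVAAAVA.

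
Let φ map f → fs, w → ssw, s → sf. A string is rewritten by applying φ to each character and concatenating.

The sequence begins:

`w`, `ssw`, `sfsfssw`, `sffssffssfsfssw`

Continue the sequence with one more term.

Applying the rule to each of the 15 symbols of sffssffssfsfssw gives the pieces sf fs fs sf sf fs fs sf sf fs sf fs sf sf ssw, which concatenate to the answer.

sffsfssfsffsfssfsffssffssfsfssw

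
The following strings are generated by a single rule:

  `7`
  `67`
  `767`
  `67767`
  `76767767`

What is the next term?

6776776767767

Each term (from the third on) is the two preceding terms concatenated in order: term 3 = 7·67 = 767.
Continuing: 67767 · 76767767 gives term 6.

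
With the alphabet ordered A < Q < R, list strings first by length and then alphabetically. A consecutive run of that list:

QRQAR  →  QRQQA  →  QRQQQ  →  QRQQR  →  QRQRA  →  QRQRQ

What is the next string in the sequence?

The successor of QRQRQ increments the rightmost position that isn't already R and resets every position after it to A.

QRQRR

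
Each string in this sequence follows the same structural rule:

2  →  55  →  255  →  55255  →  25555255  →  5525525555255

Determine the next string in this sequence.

255552555525525555255

Each term (from the third on) is the two preceding terms concatenated in order: term 3 = 2·55 = 255.
Continuing: 25555255 · 5525525555255 gives term 7.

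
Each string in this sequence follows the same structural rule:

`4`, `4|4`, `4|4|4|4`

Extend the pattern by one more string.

Each string is two copies of the previous one joined by '|'.
Doubling 4|4|4|4 with '|' between the halves:

4|4|4|4|4|4|4|4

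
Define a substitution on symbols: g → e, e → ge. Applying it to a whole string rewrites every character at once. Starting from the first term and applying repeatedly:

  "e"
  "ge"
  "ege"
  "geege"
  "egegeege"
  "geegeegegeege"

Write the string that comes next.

Rewriting the 13 symbols of geegeegegeege one by one yields e ge ge e ge ge e ge e ge ge e ge; concatenated:

egegeegegeegeegegeege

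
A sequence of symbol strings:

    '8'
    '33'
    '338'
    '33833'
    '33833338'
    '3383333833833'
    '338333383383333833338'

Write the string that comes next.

3383333833833338333383383333833833

This is a Fibonacci-style word recurrence s(k) = s(k−1)·s(k−2): e.g. 33·8 = 338.
Continuing: 338333383383333833338 · 3383333833833 gives term 8.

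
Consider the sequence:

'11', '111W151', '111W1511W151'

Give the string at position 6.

111W1511W1511W1511W1511W151

The strings grow by a fixed suffix 1W151 each time.
From 111W1511W151, 3 further steps: 111W1511W151 → 111W1511W1511W151 → 111W1511W1511W1511W151 → (answer).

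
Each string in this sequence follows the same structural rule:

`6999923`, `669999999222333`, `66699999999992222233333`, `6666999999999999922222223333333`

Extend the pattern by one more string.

Each string has the form 6^{n} 9^{3n+1} 2^{2n-1} 3^{2n-1} (n = 1, 2, …).
Setting n = 5 gives 5, 16, 9, 9 characters in each block.

666669999999999999999222222222333333333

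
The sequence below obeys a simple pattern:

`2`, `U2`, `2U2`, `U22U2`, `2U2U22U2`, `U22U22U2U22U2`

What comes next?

2U2U22U2U22U22U2U22U2

This is a Fibonacci-style word recurrence s(k) = s(k−2)·s(k−1): e.g. 2·U2 = 2U2.
The next term joins 2U2U22U2 and U22U22U2U22U2.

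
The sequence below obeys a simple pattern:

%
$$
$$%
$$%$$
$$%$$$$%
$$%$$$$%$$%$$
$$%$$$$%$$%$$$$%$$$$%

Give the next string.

Each term (from the third on) is the previous term followed by the one before it: term 3 = $$·% = $$%.
Continuing: $$%$$$$%$$%$$$$%$$$$% · $$%$$$$%$$%$$ gives term 8.

$$%$$$$%$$%$$$$%$$$$%$$%$$$$%$$%$$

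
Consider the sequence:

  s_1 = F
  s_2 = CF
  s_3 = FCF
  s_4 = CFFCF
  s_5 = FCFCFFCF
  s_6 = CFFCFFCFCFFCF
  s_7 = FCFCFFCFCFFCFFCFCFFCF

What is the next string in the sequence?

CFFCFFCFCFFCFFCFCFFCFCFFCFFCFCFFCF

This is a Fibonacci-style word recurrence s(k) = s(k−2)·s(k−1): e.g. F·CF = FCF.
Continuing: CFFCFFCFCFFCF · FCFCFFCFCFFCFFCFCFFCF gives term 8.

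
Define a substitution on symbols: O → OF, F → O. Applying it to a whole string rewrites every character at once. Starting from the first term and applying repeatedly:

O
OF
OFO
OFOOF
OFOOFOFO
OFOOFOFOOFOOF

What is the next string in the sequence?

Applying the rule to each of the 13 symbols of OFOOFOFOOFOOF gives the pieces OF O OF OF O OF O OF OF O OF OF O, which concatenate to the answer.

OFOOFOFOOFOOFOFOOFOFO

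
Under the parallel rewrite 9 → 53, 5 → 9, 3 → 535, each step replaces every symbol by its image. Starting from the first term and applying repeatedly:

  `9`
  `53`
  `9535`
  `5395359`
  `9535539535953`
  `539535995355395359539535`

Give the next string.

Rewriting the 24 symbols of 539535995355395359539535 one by one yields 9 535 53 9 535 9 53 53 9 535 9 9 535 53 9 535 9 53 9 535 53 9 535 9; concatenated:

95355395359535395359953553953595395355395359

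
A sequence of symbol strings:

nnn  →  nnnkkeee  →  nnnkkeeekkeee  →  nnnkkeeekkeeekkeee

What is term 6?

Every step adds kkeee to the end: s(k+1) = s(k)·kkeee.
From nnnkkeeekkeeekkeee, 2 further steps: nnnkkeeekkeeekkeee → nnnkkeeekkeeekkeeekkeee → (answer).

nnnkkeeekkeeekkeeekkeeekkeee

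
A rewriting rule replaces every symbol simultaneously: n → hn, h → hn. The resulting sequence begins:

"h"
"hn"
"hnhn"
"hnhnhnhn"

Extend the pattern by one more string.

hnhnhnhnhnhnhnhn

Expanding hnhnhnhn: h→hn, n→hn, h→hn, n→hn, h→hn, n→hn, h→hn, n→hn. Concatenated: hn hn hn hn hn hn hn hn.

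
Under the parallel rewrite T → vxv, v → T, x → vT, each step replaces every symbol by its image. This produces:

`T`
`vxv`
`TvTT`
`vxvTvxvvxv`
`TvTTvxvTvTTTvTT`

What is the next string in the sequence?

vxvTvxvvxvTvTTvxvTvxvvxvvxvTvxvvxv

φ(TvTTvxvTvTTTvTT) expands symbol-by-symbol to vxv T vxv vxv T vT T vxv T vxv vxv vxv T vxv vxv; joining the 15 pieces gives the next term.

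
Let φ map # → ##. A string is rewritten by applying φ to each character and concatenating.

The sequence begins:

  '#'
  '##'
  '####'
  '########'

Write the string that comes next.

Rewriting each symbol of ########: #→##, #→##, #→##, #→##, #→##, #→##, #→##, #→##, which concatenates to ## ## ## ## ## ## ## ##.

################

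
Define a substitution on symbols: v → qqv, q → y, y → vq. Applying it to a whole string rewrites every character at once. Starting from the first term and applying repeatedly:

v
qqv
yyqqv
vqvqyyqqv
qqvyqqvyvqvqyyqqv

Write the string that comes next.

Rewriting the 17 symbols of qqvyqqvyvqvqyyqqv one by one yields y y qqv vq y y qqv vq qqv y qqv y vq vq y y qqv; concatenated:

yyqqvvqyyqqvvqqqvyqqvyvqvqyyqqv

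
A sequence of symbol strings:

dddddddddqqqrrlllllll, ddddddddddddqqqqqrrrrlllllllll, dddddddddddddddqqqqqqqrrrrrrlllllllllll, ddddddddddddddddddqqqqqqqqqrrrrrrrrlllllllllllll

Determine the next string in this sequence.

Reading off run lengths: d runs 9, 12, 15, 18; q runs 3, 5, 7, 9; r runs 2, 4, 6, 8; l runs 7, 9, 11, 13 — each is linear in n, where the shown terms are n = 2, 3, 4, 5.
At n = 6 the blocks have lengths 21, 11, 10, 15.

dddddddddddddddddddddqqqqqqqqqqqrrrrrrrrrrlllllllllllllll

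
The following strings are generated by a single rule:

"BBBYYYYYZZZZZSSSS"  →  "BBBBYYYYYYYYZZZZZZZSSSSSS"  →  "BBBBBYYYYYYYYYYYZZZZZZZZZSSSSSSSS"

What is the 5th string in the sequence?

BBBBBBBYYYYYYYYYYYYYYYYYZZZZZZZZZZZZZSSSSSSSSSSSS

Each string has the form B^{n+1} Y^{3n-1} Z^{2n+1} S^{2n}, where the shown terms are n = 2, 3, 4.
For term 5, n = 6, so the run lengths are 7, 17, 13, 12.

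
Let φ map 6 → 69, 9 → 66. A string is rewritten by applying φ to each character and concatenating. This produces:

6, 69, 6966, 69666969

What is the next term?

6966696969666966

Rewriting each symbol of 69666969: 6→69, 9→66, 6→69, 6→69, 6→69, 9→66, 6→69, 9→66, which concatenates to 69 66 69 69 69 66 69 66.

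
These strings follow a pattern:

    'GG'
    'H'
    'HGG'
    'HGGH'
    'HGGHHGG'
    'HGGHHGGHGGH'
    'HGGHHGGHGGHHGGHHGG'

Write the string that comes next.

This is a Fibonacci-style word recurrence s(k) = s(k−1)·s(k−2): e.g. H·GG = HGG.
Continuing: HGGHHGGHGGHHGGHHGG · HGGHHGGHGGH gives term 8.

HGGHHGGHGGHHGGHHGGHGGHHGGHGGH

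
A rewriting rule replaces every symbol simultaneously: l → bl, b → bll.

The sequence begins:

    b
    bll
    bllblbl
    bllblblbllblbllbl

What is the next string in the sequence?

φ(bllblblbllblbllbl) expands symbol-by-symbol to bll bl bl bll bl bll bl bll bl bl bll bl bll bl bl bll bl; joining the 17 pieces gives the next term.

bllblblbllblbllblbllblblbllblbllblblbllbl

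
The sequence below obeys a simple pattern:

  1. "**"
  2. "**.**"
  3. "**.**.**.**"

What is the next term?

**.**.**.**.**.**.**.**

Every step duplicates the string with '.' between the halves.
So the next term is two copies of **.**.**.** with '.' between the halves.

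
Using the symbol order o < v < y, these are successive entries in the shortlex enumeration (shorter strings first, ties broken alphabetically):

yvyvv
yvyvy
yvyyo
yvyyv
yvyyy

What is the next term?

Treat yvyyy as a base-3 numeral over the given alphabet and add one, carrying through any trailing y's.

yyooo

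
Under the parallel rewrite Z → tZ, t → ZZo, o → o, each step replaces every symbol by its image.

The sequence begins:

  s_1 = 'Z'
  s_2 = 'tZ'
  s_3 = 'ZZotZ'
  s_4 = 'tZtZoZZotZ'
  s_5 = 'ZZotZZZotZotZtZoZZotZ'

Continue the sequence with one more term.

φ(ZZotZZZotZotZtZoZZotZ) expands symbol-by-symbol to tZ tZ o ZZo tZ tZ tZ o ZZo tZ o ZZo tZ ZZo tZ o tZ tZ o ZZo tZ; joining the 21 pieces gives the next term.

tZtZoZZotZtZtZoZZotZoZZotZZZotZotZtZoZZotZ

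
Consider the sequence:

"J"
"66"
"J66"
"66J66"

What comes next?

Each term (from the third on) is the two preceding terms concatenated in order: term 3 = J·66 = J66.
Continuing: J66 · 66J66 gives term 5.

J6666J66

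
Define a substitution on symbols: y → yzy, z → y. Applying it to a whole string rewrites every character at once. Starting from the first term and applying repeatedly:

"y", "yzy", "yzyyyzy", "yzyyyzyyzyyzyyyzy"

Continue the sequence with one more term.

yzyyyzyyzyyzyyyzyyzyyyzyyzyyyzyyzyyzyyyzy

Applying the rule to each of the 17 symbols of yzyyyzyyzyyzyyyzy gives the pieces yzy y yzy yzy yzy y yzy yzy y yzy yzy y yzy yzy yzy y yzy, which concatenate to the answer.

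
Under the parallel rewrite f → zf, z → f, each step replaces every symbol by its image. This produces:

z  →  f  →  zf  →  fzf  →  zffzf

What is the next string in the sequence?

Expanding zffzf: z→f, f→zf, f→zf, z→f, f→zf. Concatenated: f zf zf f zf.

fzfzffzf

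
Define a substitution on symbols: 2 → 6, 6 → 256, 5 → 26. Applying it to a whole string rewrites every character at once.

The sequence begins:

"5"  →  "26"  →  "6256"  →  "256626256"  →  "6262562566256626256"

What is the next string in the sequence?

25662566262566262562566262562566256626256

Applying the rule to each of the 19 symbols of 6262562566256626256 gives the pieces 256 6 256 6 26 256 6 26 256 256 6 26 256 256 6 256 6 26 256, which concatenate to the answer.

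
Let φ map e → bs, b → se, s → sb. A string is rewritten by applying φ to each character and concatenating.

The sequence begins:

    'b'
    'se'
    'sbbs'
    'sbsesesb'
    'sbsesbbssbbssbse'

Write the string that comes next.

sbsesbbssbsesesbsbsesesbsbsesbbs

Replace each of the 16 characters of sbsesbbssbbssbse in place — sb se sb bs sb se se sb sb se se sb sb se sb bs — and concatenate.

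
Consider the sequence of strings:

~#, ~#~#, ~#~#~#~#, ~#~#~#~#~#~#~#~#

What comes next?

~#~#~#~#~#~#~#~#~#~#~#~#~#~#~#~#

Every step duplicates the string.
So the next term is two copies of ~#~#~#~#~#~#~#~#.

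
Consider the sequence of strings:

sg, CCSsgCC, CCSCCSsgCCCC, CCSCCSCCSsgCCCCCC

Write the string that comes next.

CCSCCSCCSCCSsgCCCCCCCC

s(k+1) = CCS·s(k)·CC, so each term gains CCS as a prefix and CC as a suffix.
One more step from CCSCCSCCSsgCCCCCC gives the answer.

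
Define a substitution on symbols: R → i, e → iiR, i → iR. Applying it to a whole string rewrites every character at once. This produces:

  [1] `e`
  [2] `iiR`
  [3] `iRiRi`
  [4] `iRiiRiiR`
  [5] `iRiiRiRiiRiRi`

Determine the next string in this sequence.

Applying the rule to each of the 13 symbols of iRiiRiRiiRiRi gives the pieces iR i iR iR i iR i iR iR i iR i iR, which concatenate to the answer.

iRiiRiRiiRiiRiRiiRiiR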